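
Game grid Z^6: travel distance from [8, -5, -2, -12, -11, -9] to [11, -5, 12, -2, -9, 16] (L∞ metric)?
25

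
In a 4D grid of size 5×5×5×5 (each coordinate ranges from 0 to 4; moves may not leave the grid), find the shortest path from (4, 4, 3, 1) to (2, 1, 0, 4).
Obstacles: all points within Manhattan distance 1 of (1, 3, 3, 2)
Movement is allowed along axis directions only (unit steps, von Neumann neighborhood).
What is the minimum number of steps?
11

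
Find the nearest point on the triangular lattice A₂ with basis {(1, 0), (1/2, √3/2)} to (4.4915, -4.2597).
(4.5, -4.33)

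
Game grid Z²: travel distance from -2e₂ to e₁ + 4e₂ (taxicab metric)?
7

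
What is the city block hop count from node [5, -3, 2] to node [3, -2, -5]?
10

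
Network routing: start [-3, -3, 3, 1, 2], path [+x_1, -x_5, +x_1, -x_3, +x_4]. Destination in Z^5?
(-1, -3, 2, 2, 1)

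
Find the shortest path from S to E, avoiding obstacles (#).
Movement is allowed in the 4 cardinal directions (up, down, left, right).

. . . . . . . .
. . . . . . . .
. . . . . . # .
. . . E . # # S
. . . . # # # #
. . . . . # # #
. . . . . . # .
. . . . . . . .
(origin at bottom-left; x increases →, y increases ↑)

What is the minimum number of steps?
8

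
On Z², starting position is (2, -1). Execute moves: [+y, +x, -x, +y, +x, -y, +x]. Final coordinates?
(4, 0)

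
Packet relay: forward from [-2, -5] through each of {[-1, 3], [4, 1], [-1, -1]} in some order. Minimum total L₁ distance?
16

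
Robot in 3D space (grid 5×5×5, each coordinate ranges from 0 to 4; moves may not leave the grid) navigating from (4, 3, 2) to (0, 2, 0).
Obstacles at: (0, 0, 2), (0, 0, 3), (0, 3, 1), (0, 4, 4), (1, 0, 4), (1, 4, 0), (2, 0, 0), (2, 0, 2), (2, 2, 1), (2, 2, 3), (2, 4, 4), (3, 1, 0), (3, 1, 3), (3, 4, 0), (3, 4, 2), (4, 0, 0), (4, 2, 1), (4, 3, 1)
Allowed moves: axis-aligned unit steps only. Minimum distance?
7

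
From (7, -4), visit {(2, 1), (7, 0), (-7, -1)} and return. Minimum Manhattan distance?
38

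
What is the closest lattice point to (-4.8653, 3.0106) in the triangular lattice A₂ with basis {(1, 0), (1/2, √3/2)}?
(-5, 3.464)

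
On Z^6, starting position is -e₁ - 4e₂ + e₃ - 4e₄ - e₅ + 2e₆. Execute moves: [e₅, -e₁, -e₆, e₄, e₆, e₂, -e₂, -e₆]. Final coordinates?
(-2, -4, 1, -3, 0, 1)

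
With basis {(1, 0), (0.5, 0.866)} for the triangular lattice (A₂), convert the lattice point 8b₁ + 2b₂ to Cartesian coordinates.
(9, 1.732)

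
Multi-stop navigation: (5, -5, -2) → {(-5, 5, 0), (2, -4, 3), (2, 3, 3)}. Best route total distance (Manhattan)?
28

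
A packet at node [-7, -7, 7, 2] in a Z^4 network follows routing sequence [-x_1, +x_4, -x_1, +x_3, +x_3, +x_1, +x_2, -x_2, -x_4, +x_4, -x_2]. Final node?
(-8, -8, 9, 3)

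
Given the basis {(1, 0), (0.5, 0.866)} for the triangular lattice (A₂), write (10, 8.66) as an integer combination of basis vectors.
5b₁ + 10b₂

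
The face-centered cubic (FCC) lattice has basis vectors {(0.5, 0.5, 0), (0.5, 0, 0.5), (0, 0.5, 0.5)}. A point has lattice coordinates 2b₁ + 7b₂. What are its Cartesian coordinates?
(4.5, 1, 3.5)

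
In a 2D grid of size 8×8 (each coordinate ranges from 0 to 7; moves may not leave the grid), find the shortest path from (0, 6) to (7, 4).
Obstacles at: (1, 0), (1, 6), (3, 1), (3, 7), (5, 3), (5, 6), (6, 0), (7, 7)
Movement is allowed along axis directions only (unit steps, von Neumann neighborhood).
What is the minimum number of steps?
9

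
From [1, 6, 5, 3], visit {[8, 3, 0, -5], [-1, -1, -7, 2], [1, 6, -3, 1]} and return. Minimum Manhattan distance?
74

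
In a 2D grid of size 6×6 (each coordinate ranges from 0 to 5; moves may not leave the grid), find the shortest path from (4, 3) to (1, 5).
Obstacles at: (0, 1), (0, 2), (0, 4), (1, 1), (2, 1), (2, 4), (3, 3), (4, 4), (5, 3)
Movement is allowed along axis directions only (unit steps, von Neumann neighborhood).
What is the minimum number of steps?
7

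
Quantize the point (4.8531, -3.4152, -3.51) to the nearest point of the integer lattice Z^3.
(5, -3, -4)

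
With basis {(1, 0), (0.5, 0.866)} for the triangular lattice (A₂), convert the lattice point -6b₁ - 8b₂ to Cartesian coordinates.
(-10, -6.928)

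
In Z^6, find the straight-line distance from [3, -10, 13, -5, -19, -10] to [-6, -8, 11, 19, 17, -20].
45.3982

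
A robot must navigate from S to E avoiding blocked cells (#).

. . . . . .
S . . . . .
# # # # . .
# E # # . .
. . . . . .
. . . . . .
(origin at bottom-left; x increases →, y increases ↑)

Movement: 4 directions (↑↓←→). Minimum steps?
11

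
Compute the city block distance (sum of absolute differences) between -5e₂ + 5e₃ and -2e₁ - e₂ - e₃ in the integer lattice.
12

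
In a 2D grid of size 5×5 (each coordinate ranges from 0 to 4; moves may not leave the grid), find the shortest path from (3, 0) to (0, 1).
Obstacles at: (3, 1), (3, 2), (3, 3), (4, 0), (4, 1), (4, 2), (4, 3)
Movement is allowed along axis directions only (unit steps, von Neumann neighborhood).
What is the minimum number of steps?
4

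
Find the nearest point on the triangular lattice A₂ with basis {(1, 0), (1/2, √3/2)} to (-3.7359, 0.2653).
(-4, 0)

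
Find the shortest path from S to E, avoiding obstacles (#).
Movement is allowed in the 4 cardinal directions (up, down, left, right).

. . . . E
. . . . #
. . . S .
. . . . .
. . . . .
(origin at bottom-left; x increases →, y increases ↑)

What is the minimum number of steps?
3
(one shortest path: (3, 2) → (3, 3) → (3, 4) → (4, 4))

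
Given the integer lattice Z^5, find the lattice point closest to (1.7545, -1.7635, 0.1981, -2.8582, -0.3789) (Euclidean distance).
(2, -2, 0, -3, 0)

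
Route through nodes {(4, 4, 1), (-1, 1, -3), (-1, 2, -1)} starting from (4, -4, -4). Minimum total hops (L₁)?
23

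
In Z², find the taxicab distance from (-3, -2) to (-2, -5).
4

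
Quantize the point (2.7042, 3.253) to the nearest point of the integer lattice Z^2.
(3, 3)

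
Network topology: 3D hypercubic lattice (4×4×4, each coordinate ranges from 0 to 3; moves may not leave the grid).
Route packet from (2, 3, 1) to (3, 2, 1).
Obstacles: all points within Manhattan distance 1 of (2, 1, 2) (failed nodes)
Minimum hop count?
2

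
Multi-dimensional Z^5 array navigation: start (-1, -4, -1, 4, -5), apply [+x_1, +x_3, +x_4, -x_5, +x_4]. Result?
(0, -4, 0, 6, -6)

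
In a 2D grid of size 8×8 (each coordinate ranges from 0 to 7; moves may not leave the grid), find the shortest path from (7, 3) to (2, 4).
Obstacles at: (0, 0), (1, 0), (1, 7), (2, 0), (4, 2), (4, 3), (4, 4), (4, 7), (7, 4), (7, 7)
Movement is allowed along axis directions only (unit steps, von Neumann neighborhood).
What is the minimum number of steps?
8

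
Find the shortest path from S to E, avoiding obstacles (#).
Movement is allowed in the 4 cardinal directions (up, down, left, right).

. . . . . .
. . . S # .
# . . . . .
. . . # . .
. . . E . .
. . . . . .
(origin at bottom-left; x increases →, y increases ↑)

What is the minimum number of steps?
5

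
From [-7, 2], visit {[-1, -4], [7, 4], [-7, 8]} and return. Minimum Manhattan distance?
52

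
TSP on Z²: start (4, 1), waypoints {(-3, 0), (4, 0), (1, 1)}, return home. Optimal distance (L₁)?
16
(one optimal route: (4, 1) → (4, 0) → (-3, 0) → (1, 1) → (4, 1))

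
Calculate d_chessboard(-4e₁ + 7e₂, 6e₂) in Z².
4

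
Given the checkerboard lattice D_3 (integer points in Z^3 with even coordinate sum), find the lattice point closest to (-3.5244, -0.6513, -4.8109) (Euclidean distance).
(-4, -1, -5)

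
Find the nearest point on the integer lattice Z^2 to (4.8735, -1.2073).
(5, -1)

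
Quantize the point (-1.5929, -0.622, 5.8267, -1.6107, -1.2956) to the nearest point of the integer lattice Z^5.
(-2, -1, 6, -2, -1)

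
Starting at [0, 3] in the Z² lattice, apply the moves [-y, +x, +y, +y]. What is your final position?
(1, 4)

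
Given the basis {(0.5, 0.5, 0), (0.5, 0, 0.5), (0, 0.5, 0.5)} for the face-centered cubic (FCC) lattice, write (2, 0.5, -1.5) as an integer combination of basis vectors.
4b₁ - 3b₃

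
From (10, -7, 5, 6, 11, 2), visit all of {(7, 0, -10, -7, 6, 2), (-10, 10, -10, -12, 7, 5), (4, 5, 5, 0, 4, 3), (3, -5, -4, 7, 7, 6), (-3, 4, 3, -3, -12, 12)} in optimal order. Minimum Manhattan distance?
186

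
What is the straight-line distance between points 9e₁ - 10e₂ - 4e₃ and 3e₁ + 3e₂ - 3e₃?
14.3527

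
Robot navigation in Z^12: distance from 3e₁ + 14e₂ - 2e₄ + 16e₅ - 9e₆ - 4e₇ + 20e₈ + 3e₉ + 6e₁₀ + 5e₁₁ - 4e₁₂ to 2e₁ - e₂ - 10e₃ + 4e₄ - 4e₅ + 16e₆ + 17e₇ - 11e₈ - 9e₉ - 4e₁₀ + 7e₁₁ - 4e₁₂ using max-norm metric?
31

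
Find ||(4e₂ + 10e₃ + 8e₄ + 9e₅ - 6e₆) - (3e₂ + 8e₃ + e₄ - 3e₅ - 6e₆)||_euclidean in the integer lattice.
14.0712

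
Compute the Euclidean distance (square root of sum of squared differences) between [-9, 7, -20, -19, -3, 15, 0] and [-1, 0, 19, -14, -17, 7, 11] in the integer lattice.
45.1664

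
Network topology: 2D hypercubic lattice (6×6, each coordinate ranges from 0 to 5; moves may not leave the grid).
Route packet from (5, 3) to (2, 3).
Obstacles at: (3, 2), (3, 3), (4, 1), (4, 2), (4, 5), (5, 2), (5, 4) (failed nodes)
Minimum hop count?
5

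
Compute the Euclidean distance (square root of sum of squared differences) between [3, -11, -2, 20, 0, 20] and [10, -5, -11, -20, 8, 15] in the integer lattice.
43.0697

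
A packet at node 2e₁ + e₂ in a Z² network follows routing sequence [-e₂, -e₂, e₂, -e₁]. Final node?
(1, 0)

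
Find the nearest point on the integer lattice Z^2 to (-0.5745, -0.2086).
(-1, 0)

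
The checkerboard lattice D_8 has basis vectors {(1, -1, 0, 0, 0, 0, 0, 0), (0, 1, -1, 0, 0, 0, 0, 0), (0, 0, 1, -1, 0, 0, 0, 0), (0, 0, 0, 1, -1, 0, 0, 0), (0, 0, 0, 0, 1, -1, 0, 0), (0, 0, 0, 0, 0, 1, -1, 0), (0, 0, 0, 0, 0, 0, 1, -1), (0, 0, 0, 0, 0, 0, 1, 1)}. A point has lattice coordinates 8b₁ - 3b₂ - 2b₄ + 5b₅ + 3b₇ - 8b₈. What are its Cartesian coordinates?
(8, -11, 3, -2, 7, -5, -5, -11)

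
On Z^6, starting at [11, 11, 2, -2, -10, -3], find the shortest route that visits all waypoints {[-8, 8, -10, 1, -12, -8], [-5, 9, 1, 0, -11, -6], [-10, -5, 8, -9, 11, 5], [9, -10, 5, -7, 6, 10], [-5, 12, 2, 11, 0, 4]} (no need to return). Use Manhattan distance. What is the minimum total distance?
196
(one optimal route: (11, 11, 2, -2, -10, -3) → (-5, 9, 1, 0, -11, -6) → (-8, 8, -10, 1, -12, -8) → (-5, 12, 2, 11, 0, 4) → (-10, -5, 8, -9, 11, 5) → (9, -10, 5, -7, 6, 10))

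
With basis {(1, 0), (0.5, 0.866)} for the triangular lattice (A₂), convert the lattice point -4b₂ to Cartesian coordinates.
(-2, -3.464)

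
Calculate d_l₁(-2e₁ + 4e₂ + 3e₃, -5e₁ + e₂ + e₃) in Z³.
8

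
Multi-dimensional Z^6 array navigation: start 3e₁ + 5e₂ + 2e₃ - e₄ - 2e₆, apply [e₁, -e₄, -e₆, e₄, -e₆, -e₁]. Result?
(3, 5, 2, -1, 0, -4)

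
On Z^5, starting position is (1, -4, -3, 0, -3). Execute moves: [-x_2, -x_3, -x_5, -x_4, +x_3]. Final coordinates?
(1, -5, -3, -1, -4)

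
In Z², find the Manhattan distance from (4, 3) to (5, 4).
2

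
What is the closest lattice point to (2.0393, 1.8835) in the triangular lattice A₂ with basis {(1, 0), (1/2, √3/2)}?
(2, 1.732)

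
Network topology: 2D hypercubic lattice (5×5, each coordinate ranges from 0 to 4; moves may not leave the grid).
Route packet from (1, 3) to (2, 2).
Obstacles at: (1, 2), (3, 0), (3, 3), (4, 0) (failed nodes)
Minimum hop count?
2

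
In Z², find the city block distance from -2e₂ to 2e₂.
4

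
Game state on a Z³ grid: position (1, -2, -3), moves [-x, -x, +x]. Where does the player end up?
(0, -2, -3)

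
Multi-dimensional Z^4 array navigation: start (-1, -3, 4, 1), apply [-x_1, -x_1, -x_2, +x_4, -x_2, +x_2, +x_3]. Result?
(-3, -4, 5, 2)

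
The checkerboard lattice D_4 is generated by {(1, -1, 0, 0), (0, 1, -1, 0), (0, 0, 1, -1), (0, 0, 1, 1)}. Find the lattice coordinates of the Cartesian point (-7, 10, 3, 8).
-7b₁ + 3b₂ - b₃ + 7b₄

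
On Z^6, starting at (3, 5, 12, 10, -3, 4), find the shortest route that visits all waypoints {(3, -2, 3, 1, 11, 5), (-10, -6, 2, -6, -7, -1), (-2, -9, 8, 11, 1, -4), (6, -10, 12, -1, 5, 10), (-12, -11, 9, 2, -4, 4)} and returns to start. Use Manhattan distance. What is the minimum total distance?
224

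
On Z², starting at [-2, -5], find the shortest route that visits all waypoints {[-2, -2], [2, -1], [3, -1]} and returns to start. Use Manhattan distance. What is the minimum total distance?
18
(one optimal route: (-2, -5) → (-2, -2) → (2, -1) → (3, -1) → (-2, -5))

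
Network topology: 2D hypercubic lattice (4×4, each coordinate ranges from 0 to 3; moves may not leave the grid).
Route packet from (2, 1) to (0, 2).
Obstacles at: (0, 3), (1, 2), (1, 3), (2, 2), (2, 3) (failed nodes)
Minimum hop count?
3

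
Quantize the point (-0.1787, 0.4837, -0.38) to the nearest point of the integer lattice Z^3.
(0, 0, 0)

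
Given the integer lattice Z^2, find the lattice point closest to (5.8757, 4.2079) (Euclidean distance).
(6, 4)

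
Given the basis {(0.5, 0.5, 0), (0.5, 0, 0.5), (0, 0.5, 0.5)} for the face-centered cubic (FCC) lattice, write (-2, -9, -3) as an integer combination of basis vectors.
-8b₁ + 4b₂ - 10b₃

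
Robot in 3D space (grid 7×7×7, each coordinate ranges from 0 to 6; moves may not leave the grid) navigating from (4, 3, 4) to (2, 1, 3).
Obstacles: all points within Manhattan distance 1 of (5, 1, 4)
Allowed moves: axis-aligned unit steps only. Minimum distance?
5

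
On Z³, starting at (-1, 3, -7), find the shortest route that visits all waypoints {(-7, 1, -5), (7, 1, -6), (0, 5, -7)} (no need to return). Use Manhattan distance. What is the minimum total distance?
30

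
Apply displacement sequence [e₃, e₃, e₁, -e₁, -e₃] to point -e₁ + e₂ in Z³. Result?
(-1, 1, 1)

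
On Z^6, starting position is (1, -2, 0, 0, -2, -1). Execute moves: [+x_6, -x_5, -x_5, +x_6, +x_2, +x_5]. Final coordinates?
(1, -1, 0, 0, -3, 1)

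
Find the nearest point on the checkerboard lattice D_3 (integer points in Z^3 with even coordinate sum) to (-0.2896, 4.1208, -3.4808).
(0, 4, -4)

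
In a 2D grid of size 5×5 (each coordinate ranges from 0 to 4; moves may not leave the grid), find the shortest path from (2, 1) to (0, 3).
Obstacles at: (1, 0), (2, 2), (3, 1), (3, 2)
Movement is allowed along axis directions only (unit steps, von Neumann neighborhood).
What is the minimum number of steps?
4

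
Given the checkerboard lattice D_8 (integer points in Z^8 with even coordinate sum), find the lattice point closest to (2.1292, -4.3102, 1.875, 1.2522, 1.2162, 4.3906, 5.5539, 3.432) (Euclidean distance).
(2, -4, 2, 1, 1, 4, 5, 3)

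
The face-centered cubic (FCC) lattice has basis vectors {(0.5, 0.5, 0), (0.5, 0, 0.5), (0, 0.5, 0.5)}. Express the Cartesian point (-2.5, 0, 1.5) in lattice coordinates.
-4b₁ - b₂ + 4b₃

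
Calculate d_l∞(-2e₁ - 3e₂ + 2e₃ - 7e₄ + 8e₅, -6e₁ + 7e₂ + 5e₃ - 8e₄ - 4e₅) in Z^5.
12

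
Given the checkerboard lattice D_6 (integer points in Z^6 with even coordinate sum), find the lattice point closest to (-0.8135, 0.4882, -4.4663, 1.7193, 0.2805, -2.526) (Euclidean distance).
(-1, 0, -4, 2, 0, -3)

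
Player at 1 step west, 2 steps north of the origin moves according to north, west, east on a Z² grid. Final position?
(-1, 3)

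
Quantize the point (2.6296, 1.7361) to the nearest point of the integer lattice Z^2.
(3, 2)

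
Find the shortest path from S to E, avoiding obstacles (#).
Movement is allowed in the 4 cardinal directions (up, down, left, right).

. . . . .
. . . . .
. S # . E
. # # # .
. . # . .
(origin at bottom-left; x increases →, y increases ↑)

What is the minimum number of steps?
5
(one shortest path: (1, 2) → (1, 3) → (2, 3) → (3, 3) → (4, 3) → (4, 2))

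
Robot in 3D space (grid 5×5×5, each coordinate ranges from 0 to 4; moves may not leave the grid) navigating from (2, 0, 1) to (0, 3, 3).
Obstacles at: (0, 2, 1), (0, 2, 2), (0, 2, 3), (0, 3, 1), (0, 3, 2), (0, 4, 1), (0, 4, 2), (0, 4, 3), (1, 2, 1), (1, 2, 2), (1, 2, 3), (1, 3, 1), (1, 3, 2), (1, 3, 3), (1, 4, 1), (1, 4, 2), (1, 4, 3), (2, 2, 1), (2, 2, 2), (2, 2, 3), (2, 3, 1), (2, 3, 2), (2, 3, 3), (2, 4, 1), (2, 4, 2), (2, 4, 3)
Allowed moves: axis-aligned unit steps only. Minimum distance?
9
(one shortest path: (2, 0, 1) → (1, 0, 1) → (0, 0, 1) → (0, 1, 1) → (0, 1, 2) → (0, 1, 3) → (0, 1, 4) → (0, 2, 4) → (0, 3, 4) → (0, 3, 3))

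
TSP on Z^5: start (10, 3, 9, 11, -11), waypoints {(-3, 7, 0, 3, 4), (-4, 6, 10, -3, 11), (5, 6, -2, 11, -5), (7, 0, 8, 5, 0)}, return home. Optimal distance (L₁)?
140
(one optimal route: (10, 3, 9, 11, -11) → (5, 6, -2, 11, -5) → (-3, 7, 0, 3, 4) → (-4, 6, 10, -3, 11) → (7, 0, 8, 5, 0) → (10, 3, 9, 11, -11))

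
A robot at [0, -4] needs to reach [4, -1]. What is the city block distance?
7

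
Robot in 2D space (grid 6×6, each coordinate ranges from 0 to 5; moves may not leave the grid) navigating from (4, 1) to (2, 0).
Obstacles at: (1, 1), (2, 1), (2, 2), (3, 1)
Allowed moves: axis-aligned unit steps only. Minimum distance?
3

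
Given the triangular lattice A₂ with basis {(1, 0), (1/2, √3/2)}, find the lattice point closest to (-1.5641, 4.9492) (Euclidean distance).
(-2, 5.196)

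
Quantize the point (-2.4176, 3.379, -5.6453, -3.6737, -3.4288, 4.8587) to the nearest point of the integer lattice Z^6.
(-2, 3, -6, -4, -3, 5)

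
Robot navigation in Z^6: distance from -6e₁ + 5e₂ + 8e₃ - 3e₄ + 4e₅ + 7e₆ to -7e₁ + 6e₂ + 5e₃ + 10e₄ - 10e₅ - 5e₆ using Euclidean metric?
22.8035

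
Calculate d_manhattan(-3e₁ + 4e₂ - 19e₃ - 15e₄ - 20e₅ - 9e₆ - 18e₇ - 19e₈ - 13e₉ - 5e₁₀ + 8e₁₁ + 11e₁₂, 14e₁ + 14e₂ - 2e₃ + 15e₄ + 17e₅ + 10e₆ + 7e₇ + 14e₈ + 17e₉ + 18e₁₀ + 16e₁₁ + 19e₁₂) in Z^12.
257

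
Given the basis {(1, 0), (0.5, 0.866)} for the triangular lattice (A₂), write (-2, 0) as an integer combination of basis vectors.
-2b₁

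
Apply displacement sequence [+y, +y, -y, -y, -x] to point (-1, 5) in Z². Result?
(-2, 5)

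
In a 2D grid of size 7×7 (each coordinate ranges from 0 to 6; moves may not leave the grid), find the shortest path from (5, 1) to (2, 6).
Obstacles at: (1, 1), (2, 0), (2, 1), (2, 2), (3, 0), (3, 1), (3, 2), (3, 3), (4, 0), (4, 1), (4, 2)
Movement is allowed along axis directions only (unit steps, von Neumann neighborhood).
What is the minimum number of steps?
8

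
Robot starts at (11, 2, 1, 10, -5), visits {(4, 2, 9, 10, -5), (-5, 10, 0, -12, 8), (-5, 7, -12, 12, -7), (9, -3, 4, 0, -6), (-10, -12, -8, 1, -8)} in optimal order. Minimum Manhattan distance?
178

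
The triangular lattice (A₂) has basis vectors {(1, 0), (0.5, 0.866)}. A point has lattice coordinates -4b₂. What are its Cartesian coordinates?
(-2, -3.464)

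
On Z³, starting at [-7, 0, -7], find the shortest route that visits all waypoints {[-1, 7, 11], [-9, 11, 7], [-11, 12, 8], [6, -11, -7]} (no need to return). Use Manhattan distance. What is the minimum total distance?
87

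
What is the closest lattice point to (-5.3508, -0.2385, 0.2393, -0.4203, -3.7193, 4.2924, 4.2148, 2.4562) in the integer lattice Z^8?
(-5, 0, 0, 0, -4, 4, 4, 2)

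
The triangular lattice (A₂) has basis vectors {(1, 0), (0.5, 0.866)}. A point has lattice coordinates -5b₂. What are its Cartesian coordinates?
(-2.5, -4.33)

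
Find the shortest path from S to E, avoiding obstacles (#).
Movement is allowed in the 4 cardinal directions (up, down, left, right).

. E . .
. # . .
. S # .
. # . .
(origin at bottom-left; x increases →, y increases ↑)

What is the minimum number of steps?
4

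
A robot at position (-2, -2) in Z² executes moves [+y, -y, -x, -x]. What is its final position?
(-4, -2)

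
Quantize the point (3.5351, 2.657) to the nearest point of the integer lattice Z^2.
(4, 3)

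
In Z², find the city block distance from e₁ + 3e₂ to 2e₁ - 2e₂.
6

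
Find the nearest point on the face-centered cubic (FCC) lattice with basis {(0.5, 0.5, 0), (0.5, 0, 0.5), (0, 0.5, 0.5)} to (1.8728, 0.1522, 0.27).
(2, 0, 0)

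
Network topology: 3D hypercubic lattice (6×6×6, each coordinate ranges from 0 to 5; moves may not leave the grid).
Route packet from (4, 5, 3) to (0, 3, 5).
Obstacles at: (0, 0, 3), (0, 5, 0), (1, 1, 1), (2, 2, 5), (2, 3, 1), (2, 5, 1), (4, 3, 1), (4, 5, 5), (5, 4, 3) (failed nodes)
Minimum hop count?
8
(one shortest path: (4, 5, 3) → (3, 5, 3) → (2, 5, 3) → (1, 5, 3) → (0, 5, 3) → (0, 4, 3) → (0, 3, 3) → (0, 3, 4) → (0, 3, 5))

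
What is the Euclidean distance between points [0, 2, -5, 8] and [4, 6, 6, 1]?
14.2127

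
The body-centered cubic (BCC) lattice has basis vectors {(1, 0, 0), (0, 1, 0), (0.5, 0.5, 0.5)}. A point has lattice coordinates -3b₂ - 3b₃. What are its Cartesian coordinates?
(-1.5, -4.5, -1.5)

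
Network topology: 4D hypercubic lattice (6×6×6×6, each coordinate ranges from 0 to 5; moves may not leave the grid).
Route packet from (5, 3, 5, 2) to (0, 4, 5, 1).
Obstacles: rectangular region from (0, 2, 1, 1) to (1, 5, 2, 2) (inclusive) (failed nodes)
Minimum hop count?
7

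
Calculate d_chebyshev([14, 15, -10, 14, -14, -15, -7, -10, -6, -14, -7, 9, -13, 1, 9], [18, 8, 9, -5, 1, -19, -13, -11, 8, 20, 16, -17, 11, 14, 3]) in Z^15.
34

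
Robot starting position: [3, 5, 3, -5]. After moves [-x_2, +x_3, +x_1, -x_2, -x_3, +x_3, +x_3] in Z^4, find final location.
(4, 3, 5, -5)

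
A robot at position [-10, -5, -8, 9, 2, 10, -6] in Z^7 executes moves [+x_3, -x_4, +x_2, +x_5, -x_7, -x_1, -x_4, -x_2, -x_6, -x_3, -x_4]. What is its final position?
(-11, -5, -8, 6, 3, 9, -7)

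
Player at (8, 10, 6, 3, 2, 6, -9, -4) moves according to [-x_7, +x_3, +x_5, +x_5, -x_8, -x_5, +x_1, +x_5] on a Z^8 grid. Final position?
(9, 10, 7, 3, 4, 6, -10, -5)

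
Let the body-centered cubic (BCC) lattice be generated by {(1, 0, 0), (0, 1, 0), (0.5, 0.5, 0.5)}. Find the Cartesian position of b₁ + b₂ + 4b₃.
(3, 3, 2)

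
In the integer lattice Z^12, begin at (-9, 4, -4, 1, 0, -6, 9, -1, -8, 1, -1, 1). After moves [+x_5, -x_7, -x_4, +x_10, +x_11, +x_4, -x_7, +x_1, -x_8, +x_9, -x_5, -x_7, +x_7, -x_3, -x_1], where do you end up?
(-9, 4, -5, 1, 0, -6, 7, -2, -7, 2, 0, 1)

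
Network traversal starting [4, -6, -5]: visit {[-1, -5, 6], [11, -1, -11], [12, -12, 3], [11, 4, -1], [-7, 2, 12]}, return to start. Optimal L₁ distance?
130
(one optimal route: (4, -6, -5) → (11, -1, -11) → (11, 4, -1) → (-7, 2, 12) → (-1, -5, 6) → (12, -12, 3) → (4, -6, -5))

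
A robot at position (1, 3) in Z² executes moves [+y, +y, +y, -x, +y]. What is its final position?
(0, 7)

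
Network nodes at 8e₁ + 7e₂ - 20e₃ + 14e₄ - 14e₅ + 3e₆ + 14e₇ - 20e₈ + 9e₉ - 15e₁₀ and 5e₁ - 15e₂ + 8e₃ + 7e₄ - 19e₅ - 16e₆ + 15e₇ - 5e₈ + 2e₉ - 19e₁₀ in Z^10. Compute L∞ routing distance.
28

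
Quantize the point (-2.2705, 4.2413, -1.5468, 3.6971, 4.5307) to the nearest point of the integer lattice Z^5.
(-2, 4, -2, 4, 5)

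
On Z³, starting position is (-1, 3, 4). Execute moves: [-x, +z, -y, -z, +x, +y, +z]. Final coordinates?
(-1, 3, 5)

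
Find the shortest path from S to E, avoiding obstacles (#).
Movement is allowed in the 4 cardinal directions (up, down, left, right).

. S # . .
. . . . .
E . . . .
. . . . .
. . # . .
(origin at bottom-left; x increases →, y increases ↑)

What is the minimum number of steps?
3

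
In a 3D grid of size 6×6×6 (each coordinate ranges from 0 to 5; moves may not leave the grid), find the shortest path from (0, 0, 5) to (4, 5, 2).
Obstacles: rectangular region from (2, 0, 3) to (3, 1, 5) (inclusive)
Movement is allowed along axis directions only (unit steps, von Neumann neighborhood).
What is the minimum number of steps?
12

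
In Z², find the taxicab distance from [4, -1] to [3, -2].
2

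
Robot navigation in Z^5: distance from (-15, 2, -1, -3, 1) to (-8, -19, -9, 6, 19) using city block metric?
63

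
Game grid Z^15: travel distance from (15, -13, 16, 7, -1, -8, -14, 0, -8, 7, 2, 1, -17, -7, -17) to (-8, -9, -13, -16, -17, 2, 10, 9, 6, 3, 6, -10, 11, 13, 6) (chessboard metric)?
29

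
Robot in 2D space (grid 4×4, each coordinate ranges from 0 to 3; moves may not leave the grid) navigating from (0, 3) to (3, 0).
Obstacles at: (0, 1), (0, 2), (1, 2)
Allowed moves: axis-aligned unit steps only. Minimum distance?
6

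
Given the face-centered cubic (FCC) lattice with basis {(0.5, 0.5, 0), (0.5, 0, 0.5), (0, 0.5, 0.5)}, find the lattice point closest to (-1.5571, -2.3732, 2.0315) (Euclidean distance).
(-1.5, -2.5, 2)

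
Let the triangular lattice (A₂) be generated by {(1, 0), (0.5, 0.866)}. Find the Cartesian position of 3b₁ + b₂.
(3.5, 0.866)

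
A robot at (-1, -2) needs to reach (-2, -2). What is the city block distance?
1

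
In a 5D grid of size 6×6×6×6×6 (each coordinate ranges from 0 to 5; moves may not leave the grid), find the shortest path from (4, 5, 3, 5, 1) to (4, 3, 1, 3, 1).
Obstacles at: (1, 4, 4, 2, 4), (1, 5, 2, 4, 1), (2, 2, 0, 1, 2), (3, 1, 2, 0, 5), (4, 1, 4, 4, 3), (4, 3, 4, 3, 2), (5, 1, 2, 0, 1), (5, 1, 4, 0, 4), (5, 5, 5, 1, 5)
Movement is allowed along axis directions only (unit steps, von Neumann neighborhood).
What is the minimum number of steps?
6
(one shortest path: (4, 5, 3, 5, 1) → (4, 4, 3, 5, 1) → (4, 3, 3, 5, 1) → (4, 3, 2, 5, 1) → (4, 3, 1, 5, 1) → (4, 3, 1, 4, 1) → (4, 3, 1, 3, 1))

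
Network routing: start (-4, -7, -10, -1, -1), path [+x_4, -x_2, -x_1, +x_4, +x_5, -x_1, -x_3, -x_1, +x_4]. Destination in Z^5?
(-7, -8, -11, 2, 0)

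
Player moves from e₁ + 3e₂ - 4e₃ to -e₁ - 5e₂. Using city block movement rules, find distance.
14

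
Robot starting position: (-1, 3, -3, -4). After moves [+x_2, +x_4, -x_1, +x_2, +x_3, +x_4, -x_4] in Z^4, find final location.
(-2, 5, -2, -3)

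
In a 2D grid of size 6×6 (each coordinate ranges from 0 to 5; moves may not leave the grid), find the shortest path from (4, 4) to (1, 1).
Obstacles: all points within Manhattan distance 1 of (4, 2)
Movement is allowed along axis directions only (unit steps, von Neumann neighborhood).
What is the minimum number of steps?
6
(one shortest path: (4, 4) → (3, 4) → (2, 4) → (1, 4) → (1, 3) → (1, 2) → (1, 1))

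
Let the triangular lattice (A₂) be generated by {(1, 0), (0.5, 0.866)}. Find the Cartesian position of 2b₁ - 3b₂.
(0.5, -2.598)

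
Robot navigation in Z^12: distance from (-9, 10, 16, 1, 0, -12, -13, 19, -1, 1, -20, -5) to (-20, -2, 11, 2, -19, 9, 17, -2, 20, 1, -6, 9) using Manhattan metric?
169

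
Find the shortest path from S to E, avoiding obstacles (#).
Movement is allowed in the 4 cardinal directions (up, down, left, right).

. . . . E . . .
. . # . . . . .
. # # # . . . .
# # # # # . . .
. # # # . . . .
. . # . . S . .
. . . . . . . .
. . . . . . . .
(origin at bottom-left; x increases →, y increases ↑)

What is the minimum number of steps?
6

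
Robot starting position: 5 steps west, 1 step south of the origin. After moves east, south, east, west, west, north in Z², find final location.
(-5, -1)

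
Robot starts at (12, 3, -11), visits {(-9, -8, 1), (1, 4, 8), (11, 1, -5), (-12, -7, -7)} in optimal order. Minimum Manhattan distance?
76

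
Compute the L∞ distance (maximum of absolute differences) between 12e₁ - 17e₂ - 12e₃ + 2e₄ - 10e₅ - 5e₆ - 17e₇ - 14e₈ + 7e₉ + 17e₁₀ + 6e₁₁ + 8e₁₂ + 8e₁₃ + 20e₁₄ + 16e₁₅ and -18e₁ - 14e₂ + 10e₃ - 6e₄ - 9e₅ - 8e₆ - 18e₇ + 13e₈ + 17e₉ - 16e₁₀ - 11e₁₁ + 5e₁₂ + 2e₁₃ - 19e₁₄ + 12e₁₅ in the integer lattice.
39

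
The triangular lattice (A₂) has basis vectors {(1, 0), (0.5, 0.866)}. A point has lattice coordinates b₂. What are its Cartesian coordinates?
(0.5, 0.866)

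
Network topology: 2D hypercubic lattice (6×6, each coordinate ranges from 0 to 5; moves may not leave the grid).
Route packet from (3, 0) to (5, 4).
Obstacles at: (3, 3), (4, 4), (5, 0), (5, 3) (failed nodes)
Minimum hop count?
10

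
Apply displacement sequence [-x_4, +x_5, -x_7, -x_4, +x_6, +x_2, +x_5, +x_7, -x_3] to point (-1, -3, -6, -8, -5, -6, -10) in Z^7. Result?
(-1, -2, -7, -10, -3, -5, -10)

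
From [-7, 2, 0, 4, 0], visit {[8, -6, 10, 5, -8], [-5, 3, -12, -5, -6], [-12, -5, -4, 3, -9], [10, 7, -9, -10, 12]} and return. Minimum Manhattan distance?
208
(one optimal route: (-7, 2, 0, 4, 0) → (-5, 3, -12, -5, -6) → (10, 7, -9, -10, 12) → (8, -6, 10, 5, -8) → (-12, -5, -4, 3, -9) → (-7, 2, 0, 4, 0))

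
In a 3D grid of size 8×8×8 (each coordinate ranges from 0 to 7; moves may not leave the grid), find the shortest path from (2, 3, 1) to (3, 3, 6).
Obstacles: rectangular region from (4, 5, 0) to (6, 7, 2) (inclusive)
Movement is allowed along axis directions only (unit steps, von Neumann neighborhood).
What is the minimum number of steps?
6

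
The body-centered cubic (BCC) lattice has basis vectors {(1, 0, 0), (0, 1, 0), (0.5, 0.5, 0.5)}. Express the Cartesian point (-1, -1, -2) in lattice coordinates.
b₁ + b₂ - 4b₃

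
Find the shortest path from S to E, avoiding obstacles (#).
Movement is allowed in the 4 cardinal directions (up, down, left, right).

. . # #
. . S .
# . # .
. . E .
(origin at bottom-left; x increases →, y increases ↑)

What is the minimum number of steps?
4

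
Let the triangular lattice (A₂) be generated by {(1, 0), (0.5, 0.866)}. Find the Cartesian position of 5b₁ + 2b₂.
(6, 1.732)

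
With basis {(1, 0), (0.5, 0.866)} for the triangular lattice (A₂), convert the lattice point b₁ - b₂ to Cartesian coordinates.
(0.5, -0.866)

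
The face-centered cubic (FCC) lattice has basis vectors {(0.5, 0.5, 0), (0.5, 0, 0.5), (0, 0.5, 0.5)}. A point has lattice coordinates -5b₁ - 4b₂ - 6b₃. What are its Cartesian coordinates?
(-4.5, -5.5, -5)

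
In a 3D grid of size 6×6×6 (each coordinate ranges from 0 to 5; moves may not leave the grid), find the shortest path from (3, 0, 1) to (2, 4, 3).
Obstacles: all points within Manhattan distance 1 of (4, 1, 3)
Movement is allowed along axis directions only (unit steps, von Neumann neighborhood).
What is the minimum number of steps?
7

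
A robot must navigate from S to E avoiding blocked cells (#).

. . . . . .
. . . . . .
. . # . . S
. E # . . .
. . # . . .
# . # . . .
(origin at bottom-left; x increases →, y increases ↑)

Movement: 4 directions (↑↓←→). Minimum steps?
7
(one shortest path: (5, 3) → (4, 3) → (3, 3) → (3, 4) → (2, 4) → (1, 4) → (1, 3) → (1, 2))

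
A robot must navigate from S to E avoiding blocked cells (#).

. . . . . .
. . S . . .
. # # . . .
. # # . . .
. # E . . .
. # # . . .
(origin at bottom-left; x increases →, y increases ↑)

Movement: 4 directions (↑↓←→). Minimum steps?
5
(one shortest path: (2, 4) → (3, 4) → (3, 3) → (3, 2) → (3, 1) → (2, 1))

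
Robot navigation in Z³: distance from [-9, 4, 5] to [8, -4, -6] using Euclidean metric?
21.7715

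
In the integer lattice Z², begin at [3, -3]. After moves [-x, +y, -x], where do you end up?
(1, -2)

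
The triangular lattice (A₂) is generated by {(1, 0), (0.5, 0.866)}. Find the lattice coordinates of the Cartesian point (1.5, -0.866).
2b₁ - b₂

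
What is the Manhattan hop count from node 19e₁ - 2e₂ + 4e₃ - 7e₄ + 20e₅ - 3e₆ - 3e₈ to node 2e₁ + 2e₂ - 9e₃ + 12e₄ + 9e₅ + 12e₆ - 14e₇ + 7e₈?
103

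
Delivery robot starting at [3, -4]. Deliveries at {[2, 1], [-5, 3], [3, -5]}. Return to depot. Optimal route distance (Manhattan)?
32
(one optimal route: (3, -4) → (2, 1) → (-5, 3) → (3, -5) → (3, -4))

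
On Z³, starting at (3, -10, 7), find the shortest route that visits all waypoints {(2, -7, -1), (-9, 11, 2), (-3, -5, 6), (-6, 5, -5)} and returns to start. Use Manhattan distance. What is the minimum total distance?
90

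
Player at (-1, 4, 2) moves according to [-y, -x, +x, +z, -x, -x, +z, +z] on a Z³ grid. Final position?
(-3, 3, 5)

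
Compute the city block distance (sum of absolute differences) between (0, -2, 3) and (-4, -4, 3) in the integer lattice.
6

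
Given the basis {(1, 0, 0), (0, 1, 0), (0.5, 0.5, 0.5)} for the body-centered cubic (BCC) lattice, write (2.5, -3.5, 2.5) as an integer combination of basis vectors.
-6b₂ + 5b₃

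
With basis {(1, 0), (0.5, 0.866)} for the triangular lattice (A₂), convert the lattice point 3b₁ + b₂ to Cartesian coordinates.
(3.5, 0.866)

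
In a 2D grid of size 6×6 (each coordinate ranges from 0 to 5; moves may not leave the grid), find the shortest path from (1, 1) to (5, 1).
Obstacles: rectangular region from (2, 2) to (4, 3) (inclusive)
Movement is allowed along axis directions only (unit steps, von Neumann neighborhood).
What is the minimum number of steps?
4
(one shortest path: (1, 1) → (2, 1) → (3, 1) → (4, 1) → (5, 1))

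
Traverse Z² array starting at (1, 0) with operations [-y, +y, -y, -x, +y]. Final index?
(0, 0)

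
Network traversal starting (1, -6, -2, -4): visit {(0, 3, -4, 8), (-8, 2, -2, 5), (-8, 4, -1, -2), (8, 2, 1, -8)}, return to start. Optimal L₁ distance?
96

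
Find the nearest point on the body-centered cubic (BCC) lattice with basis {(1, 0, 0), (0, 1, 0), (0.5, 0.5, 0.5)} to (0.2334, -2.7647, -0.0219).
(0, -3, 0)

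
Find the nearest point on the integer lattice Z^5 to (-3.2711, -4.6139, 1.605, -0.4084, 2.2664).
(-3, -5, 2, 0, 2)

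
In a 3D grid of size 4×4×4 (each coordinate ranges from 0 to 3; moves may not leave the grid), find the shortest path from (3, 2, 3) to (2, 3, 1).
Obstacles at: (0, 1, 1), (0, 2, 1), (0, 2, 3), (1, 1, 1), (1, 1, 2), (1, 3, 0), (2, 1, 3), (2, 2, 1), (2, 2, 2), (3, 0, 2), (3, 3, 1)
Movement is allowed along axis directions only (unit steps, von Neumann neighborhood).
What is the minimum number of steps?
4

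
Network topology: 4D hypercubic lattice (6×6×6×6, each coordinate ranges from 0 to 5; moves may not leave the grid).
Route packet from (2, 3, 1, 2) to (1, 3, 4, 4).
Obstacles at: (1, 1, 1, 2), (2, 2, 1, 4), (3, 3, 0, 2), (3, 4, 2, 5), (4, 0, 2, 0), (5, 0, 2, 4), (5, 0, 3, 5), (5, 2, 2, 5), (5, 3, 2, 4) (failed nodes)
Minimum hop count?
6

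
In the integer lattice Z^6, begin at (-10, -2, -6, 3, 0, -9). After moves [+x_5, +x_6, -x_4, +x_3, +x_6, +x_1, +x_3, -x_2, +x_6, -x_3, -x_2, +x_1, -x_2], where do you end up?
(-8, -5, -5, 2, 1, -6)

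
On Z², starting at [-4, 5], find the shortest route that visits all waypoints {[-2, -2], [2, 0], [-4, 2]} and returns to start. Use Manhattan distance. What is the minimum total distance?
26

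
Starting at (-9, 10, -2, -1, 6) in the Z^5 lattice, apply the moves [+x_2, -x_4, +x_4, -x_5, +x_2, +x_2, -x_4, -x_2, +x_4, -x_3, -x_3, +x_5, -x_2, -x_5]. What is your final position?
(-9, 11, -4, -1, 5)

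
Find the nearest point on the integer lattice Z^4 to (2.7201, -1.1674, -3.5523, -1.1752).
(3, -1, -4, -1)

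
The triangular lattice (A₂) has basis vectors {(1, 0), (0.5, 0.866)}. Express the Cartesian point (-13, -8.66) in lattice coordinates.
-8b₁ - 10b₂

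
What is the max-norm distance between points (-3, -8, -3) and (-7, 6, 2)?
14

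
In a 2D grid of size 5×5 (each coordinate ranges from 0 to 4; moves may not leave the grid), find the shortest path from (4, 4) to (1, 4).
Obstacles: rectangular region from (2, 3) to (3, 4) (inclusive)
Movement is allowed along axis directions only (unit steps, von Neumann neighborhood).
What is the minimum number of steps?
7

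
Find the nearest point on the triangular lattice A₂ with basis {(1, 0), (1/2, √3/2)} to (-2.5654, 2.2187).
(-2.5, 2.598)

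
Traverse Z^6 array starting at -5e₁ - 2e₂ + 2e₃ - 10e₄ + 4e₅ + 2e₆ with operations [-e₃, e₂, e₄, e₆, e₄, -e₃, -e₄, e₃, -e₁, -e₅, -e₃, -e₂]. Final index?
(-6, -2, 0, -9, 3, 3)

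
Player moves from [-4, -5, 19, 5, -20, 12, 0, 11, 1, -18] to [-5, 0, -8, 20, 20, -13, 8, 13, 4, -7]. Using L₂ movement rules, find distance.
58.3352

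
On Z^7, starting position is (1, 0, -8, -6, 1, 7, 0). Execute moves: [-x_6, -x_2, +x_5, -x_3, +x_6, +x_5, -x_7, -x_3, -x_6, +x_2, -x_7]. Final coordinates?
(1, 0, -10, -6, 3, 6, -2)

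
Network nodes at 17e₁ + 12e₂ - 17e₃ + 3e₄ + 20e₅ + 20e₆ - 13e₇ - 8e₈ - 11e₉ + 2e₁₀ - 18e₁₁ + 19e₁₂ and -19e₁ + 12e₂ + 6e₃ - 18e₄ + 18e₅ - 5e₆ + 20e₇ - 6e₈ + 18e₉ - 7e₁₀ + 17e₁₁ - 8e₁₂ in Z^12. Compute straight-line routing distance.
82.8493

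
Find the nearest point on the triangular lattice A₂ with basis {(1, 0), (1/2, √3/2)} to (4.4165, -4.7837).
(4.5, -4.33)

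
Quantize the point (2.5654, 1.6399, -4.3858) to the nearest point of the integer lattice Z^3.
(3, 2, -4)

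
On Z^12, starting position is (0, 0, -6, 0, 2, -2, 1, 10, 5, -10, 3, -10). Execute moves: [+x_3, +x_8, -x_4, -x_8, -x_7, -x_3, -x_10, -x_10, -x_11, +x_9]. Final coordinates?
(0, 0, -6, -1, 2, -2, 0, 10, 6, -12, 2, -10)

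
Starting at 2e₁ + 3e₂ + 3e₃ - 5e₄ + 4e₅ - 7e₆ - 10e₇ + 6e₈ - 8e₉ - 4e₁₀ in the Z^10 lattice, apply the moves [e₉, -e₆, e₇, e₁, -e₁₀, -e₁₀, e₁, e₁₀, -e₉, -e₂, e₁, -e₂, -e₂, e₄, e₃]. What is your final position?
(5, 0, 4, -4, 4, -8, -9, 6, -8, -5)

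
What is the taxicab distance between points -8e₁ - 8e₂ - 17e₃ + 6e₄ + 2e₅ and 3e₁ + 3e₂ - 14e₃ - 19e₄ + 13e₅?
61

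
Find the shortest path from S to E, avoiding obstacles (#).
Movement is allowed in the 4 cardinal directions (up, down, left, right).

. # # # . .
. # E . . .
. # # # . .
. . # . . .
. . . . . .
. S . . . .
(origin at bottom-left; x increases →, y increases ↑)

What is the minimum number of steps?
9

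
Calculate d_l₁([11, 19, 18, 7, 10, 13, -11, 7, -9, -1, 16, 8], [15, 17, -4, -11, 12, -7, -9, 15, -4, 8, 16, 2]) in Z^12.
98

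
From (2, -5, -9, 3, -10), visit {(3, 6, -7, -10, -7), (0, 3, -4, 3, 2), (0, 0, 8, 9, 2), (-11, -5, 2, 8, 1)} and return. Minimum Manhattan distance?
146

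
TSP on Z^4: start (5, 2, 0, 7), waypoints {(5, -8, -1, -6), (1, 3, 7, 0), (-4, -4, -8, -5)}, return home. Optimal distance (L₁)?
96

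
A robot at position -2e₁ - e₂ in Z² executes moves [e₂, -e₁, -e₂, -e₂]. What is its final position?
(-3, -2)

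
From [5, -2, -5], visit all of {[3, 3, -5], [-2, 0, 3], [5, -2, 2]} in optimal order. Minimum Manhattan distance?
31
(one optimal route: (5, -2, -5) → (3, 3, -5) → (5, -2, 2) → (-2, 0, 3))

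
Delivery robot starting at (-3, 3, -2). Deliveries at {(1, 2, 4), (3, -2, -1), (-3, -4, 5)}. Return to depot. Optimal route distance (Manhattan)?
48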